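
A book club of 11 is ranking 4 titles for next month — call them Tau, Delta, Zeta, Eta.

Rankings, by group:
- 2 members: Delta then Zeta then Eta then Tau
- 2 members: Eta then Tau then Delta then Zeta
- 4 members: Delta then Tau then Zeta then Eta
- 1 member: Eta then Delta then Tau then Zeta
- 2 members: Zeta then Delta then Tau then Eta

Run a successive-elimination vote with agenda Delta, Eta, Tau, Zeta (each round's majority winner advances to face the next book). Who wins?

Delta

Round 1: Delta vs Eta — 8–3, Delta advances.
Round 2: Delta vs Tau — 9–2, Delta advances.
Round 3: Delta vs Zeta — 9–2, Delta advances.
Delta survives the agenda.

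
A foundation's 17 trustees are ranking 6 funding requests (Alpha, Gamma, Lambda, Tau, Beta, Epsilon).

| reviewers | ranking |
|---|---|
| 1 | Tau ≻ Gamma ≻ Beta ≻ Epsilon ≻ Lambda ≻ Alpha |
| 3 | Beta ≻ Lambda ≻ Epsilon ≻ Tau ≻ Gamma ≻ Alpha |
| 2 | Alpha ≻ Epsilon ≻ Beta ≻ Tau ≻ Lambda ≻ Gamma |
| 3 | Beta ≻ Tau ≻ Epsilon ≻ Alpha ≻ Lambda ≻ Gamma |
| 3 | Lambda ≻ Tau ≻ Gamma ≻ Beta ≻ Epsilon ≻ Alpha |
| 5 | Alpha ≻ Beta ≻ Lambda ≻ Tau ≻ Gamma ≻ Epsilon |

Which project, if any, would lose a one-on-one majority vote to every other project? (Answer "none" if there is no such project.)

none

Head-to-head results (17 reviewers):
Alpha vs Gamma: 2+3+5 = 10 for Alpha, 7 for Gamma — Alpha by 10–7.
Alpha vs Lambda: Alpha is ranked higher on 2+3+5 = 10 ballots, Lambda on 7. Alpha wins 10–7.
Alpha vs Tau: Tau wins 10–7.
Alpha vs Beta: Beta wins 10–7.
Alpha vs Epsilon: Epsilon wins 10–7.
Gamma vs Lambda: Lambda, 16–1.
Gamma vs Tau: 0 to 17, Tau.
Gamma vs Beta: 4 to 13, Beta.
Gamma vs Epsilon: Gamma wins 9–8.
Lambda vs Tau: Lambda, 11–6.
Lambda vs Beta: Lambda preferred on 3 ballots; Beta wins 14–3.
Lambda vs Epsilon: 3+3+5 = 11 for Lambda, 6 for Epsilon — Lambda by 11–6.
Tau–Beta: Beta 13–4.
Tau vs Epsilon: Tau, 12–5.
Beta vs Epsilon: Beta is ranked higher on 1+3+3+3+5 = 15 ballots, Epsilon on 2. Beta wins 15–2.
Each project has at least one pairwise win (Alpha beats Gamma; Gamma beats Epsilon; Lambda beats Gamma; Tau beats Alpha; Beta beats Alpha; Epsilon beats Alpha) — no Condorcet loser.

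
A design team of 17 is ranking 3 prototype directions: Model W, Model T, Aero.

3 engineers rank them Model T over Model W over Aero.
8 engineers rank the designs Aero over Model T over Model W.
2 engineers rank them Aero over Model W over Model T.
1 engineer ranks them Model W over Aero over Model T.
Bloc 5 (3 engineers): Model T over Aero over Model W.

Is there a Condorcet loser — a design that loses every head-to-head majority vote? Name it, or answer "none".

Model W

Pairwise majorities:
Model W vs Model T: Model W is ranked higher on 2+1 = 3 ballots, Model T on 14. Model T wins 14–3.
Model W vs Aero: Model W preferred on 3+1 = 4 ballots; Aero wins 13–4.
Model T–Aero: Aero 11–6.
Model W loses to every other design — it is the Condorcet loser.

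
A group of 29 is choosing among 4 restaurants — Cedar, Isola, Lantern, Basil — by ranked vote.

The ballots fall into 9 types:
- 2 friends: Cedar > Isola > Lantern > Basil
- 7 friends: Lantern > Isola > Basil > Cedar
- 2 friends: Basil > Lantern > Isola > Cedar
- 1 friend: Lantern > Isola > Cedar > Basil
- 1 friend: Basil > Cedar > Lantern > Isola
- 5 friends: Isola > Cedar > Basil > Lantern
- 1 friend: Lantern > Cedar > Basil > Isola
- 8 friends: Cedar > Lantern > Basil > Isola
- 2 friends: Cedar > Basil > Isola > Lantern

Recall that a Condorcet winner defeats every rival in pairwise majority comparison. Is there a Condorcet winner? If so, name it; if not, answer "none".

Check each pair by majority over 29 ballots:
Cedar vs Isola: Cedar preferred on 2+1+1+8+2 = 14 ballots; Isola wins 15–14.
Cedar vs Lantern: Cedar wins 18–11.
Cedar vs Basil: 19 to 10, Cedar.
Isola vs Lantern: Isola preferred on 2+5+2 = 9 ballots; Lantern wins 20–9.
Isola–Basil: Isola 15–14.
Lantern vs Basil: Lantern wins 19–10.
Every restaurant loses at least once (Cedar loses to Isola; Isola loses to Lantern; Lantern loses to Cedar; Basil loses to Cedar). The majority relation contains the cycle Cedar → Lantern → Isola → Cedar, so there is no Condorcet winner.

none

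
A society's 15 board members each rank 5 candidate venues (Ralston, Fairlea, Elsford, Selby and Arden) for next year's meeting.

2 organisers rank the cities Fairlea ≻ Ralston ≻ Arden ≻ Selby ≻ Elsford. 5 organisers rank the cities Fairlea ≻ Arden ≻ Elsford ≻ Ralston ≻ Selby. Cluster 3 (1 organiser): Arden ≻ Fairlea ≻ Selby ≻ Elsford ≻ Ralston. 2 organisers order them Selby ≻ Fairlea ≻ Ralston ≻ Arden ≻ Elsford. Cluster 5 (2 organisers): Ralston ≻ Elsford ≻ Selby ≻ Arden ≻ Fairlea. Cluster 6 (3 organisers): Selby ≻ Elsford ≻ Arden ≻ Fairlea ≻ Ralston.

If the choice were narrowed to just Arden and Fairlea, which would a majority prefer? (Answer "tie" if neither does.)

Fairlea

Ballots ranking Arden above Fairlea: 1 + 2 + 3 = 6.
Ballots ranking Fairlea above Arden: 15 − 6 = 9.
Fairlea wins the head-to-head 9–6.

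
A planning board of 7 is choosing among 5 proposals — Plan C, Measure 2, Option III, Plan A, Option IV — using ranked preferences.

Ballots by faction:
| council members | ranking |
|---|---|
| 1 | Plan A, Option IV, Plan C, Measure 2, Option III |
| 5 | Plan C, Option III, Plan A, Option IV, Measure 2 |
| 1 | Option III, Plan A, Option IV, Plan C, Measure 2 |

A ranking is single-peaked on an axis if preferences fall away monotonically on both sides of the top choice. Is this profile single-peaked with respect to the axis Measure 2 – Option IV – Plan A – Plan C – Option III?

no

Axis positions: Measure 2=1, Option IV=2, Plan A=3, Plan C=4, Option III=5.
Faction 1 (peak Plan A at position 3): ranking walks positions 3-2-4-1-5, expanding outward from the peak — single-peaked.
Faction 2 (peak Plan C at position 4): ranking walks positions 4-5-3-2-1, expanding outward from the peak — single-peaked.
Faction 3: ranking walks positions 5-3-2-4-1; Plan A is ranked above Plan C even though Plan C lies between Plan A and the peak Option III on the axis — preferences dip and rise again. Not single-peaked.
Faction 3 violates single-peakedness, so the profile is not single-peaked on this axis.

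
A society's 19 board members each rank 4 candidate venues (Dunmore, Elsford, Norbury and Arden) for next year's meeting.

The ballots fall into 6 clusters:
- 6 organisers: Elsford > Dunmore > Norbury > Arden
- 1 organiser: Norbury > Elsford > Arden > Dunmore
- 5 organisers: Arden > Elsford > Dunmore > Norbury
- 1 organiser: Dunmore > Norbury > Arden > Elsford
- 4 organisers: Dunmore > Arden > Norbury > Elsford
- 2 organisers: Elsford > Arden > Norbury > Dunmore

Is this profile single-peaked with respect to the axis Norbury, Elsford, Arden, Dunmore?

no

Axis positions: Norbury=1, Elsford=2, Arden=3, Dunmore=4.
Cluster 1: ranking walks positions 2-4-1-3; Dunmore is ranked above Arden even though Arden lies between Dunmore and the peak Elsford on the axis — preferences dip and rise again. Not single-peaked.
Cluster 2 (peak Norbury at position 1): ranking walks positions 1-2-3-4, expanding outward from the peak — single-peaked.
Cluster 3 (peak Arden at position 3): ranking walks positions 3-2-4-1, expanding outward from the peak — single-peaked.
Cluster 4: ranking walks positions 4-1-3-2; Norbury is ranked above Arden even though Arden lies between Norbury and the peak Dunmore on the axis — preferences dip and rise again. Not single-peaked.
Cluster 5: ranking walks positions 4-3-1-2; Norbury is ranked above Elsford even though Elsford lies between Norbury and the peak Dunmore on the axis — preferences dip and rise again. Not single-peaked.
Cluster 6 (peak Elsford at position 2): ranking walks positions 2-3-1-4, expanding outward from the peak — single-peaked.
Cluster 1 violates single-peakedness, so the profile is not single-peaked on this axis.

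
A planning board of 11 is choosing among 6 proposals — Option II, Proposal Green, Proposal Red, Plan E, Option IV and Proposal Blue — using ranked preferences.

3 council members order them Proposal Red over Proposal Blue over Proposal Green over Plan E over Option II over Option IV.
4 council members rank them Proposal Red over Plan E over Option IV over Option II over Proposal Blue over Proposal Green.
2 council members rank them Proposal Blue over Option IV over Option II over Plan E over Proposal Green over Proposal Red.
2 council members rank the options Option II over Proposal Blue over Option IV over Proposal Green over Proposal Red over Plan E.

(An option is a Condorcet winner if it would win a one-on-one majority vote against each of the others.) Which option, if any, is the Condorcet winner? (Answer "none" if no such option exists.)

Head-to-head results (11 council members):
Option II vs Proposal Green: Option II, 8–3.
Option II vs Proposal Red: Proposal Red wins 7–4.
Option II vs Plan E: Plan E wins 7–4.
Option II vs Option IV: Option IV, 6–5.
Option II vs Proposal Blue: Option II wins 6–5.
Proposal Green vs Proposal Red: Proposal Red, 7–4.
Proposal Green vs Plan E: Plan E, 6–5.
Proposal Green–Option IV: Option IV 8–3.
Proposal Green vs Proposal Blue: Proposal Blue, 11–0.
Proposal Red–Plan E: Proposal Red 9–2.
Proposal Red vs Option IV: Proposal Red, 7–4.
Proposal Red vs Proposal Blue: Proposal Red, 7–4.
Plan E–Option IV: Plan E 7–4.
Plan E vs Proposal Blue: Proposal Blue wins 7–4.
Option IV vs Proposal Blue: Proposal Blue, 7–4.
Only Proposal Red has no losses; Proposal Red is the Condorcet winner.

Proposal Red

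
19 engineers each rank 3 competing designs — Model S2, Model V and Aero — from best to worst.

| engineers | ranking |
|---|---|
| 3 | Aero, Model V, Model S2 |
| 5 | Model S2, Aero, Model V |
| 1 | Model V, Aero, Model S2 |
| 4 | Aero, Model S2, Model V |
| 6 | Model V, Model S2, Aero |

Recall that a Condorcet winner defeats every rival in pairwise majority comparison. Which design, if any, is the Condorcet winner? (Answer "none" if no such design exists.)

none

Check each pair by majority over 19 ballots:
Model S2 vs Model V: Model V, 10–9.
Model S2 vs Aero: Model S2, 11–8.
Model V vs Aero: 7 to 12, Aero.
Each design drops at least one matchup (Model S2 loses to Model V; Model V loses to Aero; Aero loses to Model S2); the cycle Model S2 > Aero > Model V > Model S2 rules out a Condorcet winner.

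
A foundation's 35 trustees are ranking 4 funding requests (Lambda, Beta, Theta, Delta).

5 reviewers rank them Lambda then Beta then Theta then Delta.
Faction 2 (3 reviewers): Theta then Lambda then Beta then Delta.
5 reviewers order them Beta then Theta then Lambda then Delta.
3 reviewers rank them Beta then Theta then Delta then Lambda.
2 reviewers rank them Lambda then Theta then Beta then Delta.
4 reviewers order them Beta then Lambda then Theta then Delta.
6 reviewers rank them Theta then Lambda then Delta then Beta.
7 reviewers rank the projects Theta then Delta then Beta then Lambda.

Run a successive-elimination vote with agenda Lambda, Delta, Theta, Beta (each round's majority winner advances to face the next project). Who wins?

Round 1: Lambda vs Delta — 25–10, Lambda advances.
Round 2: Lambda vs Theta — 11–24, Theta advances.
Round 3: Theta vs Beta — 18–17, Theta advances.
Theta survives the agenda.

Theta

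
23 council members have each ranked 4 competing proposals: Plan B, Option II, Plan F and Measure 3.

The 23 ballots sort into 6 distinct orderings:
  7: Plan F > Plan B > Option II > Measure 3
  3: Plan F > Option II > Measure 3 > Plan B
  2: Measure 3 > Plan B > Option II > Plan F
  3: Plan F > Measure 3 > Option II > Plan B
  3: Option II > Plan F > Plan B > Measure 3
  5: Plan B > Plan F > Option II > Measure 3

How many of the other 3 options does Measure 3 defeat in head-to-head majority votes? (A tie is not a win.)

0

Measure 3 against each rival (23 council members):
Measure 3 vs Plan B: Measure 3 is ranked higher on 3+2+3 = 8 ballots, Plan B on 15. Plan B wins 15–8.
Measure 3 vs Option II: Measure 3 is ranked higher on 2+3 = 5 ballots, Option II on 18. Option II wins 18–5.
Measure 3 vs Plan F: 2 for Measure 3, 21 for Plan F — Plan F by 21–2.
Measure 3 beats no one; loses to Plan B, Option II, Plan F — 0 pairwise wins.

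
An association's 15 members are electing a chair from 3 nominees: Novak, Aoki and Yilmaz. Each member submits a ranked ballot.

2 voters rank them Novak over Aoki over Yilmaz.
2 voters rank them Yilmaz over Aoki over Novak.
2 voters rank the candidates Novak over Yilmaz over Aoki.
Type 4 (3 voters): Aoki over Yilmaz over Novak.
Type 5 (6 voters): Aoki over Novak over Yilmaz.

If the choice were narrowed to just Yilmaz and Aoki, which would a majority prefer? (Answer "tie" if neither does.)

Ballots ranking Yilmaz above Aoki: 2 + 2 = 4.
Ballots ranking Aoki above Yilmaz: 15 − 4 = 11.
Aoki wins the head-to-head 11–4.

Aoki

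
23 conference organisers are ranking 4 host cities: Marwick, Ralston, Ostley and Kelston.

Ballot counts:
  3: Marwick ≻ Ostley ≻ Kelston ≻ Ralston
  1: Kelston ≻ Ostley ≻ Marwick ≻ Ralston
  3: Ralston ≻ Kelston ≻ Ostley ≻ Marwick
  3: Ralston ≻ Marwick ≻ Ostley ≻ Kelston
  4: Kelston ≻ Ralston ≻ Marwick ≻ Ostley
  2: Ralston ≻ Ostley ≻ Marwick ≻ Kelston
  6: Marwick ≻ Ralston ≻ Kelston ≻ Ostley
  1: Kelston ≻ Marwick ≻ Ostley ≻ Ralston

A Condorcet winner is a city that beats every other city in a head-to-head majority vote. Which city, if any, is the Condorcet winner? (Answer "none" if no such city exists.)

Ralston

Check each pair by majority over 23 ballots:
Marwick–Ralston: Ralston 12–11.
Marwick–Ostley: Marwick 17–6.
Marwick–Kelston: Marwick 14–9.
Ralston–Ostley: Ralston 18–5.
Ralston vs Kelston: Ralston wins 14–9.
Ostley vs Kelston: 3+3+2 = 8 for Ostley, 15 for Kelston — Kelston by 15–8.
Ralston beats each of Marwick, Ostley, Kelston — Ralston is the Condorcet winner.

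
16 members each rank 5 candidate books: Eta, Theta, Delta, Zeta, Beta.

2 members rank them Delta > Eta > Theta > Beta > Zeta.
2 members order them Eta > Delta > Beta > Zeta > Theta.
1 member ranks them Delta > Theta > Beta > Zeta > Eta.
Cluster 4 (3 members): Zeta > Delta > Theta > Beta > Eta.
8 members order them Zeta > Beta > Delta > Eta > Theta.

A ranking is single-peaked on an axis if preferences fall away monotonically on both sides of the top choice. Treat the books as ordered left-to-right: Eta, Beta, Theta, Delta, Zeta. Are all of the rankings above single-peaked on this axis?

Axis positions: Eta=1, Beta=2, Theta=3, Delta=4, Zeta=5.
Cluster 1: ranking walks positions 4-1-3-2-5; Eta is ranked above Theta even though Theta lies between Eta and the peak Delta on the axis — preferences dip and rise again. Not single-peaked.
Cluster 2: ranking walks positions 1-4-2-5-3; Delta is ranked above Beta even though Beta lies between Delta and the peak Eta on the axis — preferences dip and rise again. Not single-peaked.
Cluster 3 (peak Delta at position 4): ranking walks positions 4-3-2-5-1, expanding outward from the peak — single-peaked.
Cluster 4 (peak Zeta at position 5): ranking walks positions 5-4-3-2-1, expanding outward from the peak — single-peaked.
Cluster 5: ranking walks positions 5-2-4-1-3; Beta is ranked above Delta even though Delta lies between Beta and the peak Zeta on the axis — preferences dip and rise again. Not single-peaked.
Cluster 1 violates single-peakedness, so the profile is not single-peaked on this axis.

no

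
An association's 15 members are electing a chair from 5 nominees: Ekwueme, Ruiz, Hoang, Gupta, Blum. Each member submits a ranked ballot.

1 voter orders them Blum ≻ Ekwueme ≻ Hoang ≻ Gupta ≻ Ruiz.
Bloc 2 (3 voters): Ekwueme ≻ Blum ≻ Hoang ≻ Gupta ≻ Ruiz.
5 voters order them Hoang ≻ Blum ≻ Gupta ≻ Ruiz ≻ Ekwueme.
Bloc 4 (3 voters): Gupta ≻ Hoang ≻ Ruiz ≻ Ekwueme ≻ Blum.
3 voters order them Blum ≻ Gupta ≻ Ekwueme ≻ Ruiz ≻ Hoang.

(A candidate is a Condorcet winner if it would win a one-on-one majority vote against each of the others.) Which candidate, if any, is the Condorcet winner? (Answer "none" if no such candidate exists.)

Hoang

Head-to-head results (15 voters):
Ekwueme vs Ruiz: 7 to 8, Ruiz.
Ekwueme vs Hoang: Ekwueme preferred on 1+3+3 = 7 ballots; Hoang wins 8–7.
Ekwueme vs Gupta: Ekwueme is ranked higher on 1+3 = 4 ballots, Gupta on 11. Gupta wins 11–4.
Ekwueme vs Blum: Ekwueme is ranked higher on 3+3 = 6 ballots, Blum on 9. Blum wins 9–6.
Ruiz vs Hoang: Ruiz is ranked higher on 3 ballots, Hoang on 12. Hoang wins 12–3.
Ruiz–Gupta: Gupta 15–0.
Ruiz vs Blum: Ruiz preferred on 3 ballots; Blum wins 12–3.
Hoang vs Gupta: Hoang is ranked higher on 1+3+5 = 9 ballots, Gupta on 6. Hoang wins 9–6.
Hoang vs Blum: 5+3 = 8 for Hoang, 7 for Blum — Hoang by 8–7.
Gupta vs Blum: 3 to 12, Blum.
Hoang defeats every rival head-to-head and is the Condorcet winner.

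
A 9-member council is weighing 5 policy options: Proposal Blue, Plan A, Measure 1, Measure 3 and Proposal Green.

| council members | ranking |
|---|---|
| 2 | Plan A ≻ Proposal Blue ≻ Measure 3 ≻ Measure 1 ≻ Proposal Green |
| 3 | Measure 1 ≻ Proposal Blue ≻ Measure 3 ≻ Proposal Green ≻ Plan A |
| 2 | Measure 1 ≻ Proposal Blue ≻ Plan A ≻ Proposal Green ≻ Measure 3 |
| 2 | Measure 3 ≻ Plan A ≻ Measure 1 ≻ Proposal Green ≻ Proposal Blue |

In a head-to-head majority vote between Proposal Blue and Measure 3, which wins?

Ballots ranking Proposal Blue above Measure 3: 2 + 3 + 2 = 7.
Ballots ranking Measure 3 above Proposal Blue: 9 − 7 = 2.
Proposal Blue wins the head-to-head 7–2.

Proposal Blue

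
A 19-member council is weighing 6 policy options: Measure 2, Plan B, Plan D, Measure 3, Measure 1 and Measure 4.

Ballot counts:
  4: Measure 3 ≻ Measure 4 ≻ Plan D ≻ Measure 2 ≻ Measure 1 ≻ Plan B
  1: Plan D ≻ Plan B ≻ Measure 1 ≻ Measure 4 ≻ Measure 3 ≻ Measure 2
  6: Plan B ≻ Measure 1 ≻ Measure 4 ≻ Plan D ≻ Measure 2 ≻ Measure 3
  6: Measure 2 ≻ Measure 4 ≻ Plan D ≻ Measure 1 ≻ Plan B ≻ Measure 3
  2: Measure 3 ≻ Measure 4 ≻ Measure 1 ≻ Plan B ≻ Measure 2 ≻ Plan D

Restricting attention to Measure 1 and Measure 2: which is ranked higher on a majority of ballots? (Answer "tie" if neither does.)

Measure 2

Ballots ranking Measure 1 above Measure 2: 1 + 6 + 2 = 9.
Ballots ranking Measure 2 above Measure 1: 19 − 9 = 10.
Measure 2 wins the head-to-head 10–9.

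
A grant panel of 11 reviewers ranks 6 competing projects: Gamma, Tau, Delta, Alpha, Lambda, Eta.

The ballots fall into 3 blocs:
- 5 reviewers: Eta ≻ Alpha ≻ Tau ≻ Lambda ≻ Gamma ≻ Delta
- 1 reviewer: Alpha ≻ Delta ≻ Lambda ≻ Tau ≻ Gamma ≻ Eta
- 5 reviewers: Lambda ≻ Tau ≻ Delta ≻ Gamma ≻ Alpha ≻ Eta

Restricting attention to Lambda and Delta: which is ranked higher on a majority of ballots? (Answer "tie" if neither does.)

Lambda

Ballots ranking Lambda above Delta: 5 + 5 = 10.
Ballots ranking Delta above Lambda: 11 − 10 = 1.
Lambda wins the head-to-head 10–1.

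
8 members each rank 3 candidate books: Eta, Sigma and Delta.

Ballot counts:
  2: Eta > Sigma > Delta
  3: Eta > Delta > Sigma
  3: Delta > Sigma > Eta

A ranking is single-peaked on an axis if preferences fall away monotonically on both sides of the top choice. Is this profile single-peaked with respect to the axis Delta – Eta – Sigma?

no

Axis positions: Delta=1, Eta=2, Sigma=3.
Bloc 1 (peak Eta at position 2): ranking walks positions 2-3-1, expanding outward from the peak — single-peaked.
Bloc 2 (peak Eta at position 2): ranking walks positions 2-1-3, expanding outward from the peak — single-peaked.
Bloc 3: ranking walks positions 1-3-2; Sigma is ranked above Eta even though Eta lies between Sigma and the peak Delta on the axis — preferences dip and rise again. Not single-peaked.
Bloc 3 violates single-peakedness, so the profile is not single-peaked on this axis.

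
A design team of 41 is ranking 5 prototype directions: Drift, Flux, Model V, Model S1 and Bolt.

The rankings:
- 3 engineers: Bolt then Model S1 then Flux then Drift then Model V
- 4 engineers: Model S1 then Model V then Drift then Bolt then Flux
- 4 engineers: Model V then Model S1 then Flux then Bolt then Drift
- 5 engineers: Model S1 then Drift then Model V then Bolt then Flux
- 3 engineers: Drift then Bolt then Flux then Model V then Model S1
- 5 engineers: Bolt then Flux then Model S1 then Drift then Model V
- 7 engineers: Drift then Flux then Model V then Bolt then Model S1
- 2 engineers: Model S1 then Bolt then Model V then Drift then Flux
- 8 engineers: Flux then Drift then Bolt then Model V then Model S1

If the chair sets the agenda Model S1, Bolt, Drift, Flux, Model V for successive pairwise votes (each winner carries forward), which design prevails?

Round 1: Model S1 vs Bolt — 15–26, Bolt advances.
Round 2: Bolt vs Drift — 14–27, Drift advances.
Round 3: Drift vs Flux — 21–20, Drift advances.
Round 4: Drift vs Model V — 31–10, Drift advances.
Drift survives the agenda.

Drift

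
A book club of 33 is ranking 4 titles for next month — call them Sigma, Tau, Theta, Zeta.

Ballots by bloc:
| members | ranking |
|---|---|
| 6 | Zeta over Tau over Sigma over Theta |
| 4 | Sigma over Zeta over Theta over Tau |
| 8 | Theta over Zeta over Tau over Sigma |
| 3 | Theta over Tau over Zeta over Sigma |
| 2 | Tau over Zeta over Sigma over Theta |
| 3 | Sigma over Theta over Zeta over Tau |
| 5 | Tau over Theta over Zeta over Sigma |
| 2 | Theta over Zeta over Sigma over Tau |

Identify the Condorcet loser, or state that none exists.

Head-to-head results (33 members):
Sigma vs Tau: Sigma is ranked higher on 4+3+2 = 9 ballots, Tau on 24. Tau wins 24–9.
Sigma vs Theta: Sigma is ranked higher on 6+4+2+3 = 15 ballots, Theta on 18. Theta wins 18–15.
Sigma vs Zeta: Sigma preferred on 4+3 = 7 ballots; Zeta wins 26–7.
Tau vs Theta: Theta, 20–13.
Tau vs Zeta: Zeta wins 23–10.
Theta vs Zeta: Theta preferred on 8+3+3+5+2 = 21 ballots; Theta wins 21–12.
Sigma loses to every other book — it is the Condorcet loser.

Sigma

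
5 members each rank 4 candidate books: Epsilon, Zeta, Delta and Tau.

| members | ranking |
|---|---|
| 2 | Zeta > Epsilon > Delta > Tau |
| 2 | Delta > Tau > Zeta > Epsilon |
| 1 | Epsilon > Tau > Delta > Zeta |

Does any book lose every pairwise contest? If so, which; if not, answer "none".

Head-to-head results (5 members):
Epsilon vs Zeta: Zeta, 4–1.
Epsilon–Delta: Epsilon 3–2.
Epsilon vs Tau: Epsilon wins 3–2.
Zeta vs Delta: Delta, 3–2.
Zeta vs Tau: Zeta preferred on 2 ballots; Tau wins 3–2.
Delta vs Tau: Delta is ranked higher on 2+2 = 4 ballots, Tau on 1. Delta wins 4–1.
No book is winless: Epsilon beats Delta; Zeta beats Epsilon; Delta beats Zeta; Tau beats Zeta. There is no Condorcet loser.

none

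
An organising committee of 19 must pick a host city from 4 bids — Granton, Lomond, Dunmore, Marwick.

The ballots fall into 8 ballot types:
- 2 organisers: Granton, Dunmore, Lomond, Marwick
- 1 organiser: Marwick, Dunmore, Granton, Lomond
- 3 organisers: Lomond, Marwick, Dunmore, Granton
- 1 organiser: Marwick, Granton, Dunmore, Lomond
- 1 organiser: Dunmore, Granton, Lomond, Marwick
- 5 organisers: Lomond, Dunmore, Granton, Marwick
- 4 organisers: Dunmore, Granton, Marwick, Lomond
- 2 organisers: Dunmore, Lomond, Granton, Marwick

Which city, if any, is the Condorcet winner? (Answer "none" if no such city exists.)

Dunmore

Head-to-head results (19 organisers):
Granton vs Lomond: 9 to 10, Lomond.
Granton vs Dunmore: Granton is ranked higher on 2+1 = 3 ballots, Dunmore on 16. Dunmore wins 16–3.
Granton vs Marwick: 2+1+5+4+2 = 14 for Granton, 5 for Marwick — Granton by 14–5.
Lomond vs Dunmore: Lomond preferred on 3+5 = 8 ballots; Dunmore wins 11–8.
Lomond vs Marwick: 13 to 6, Lomond.
Dunmore vs Marwick: 14 to 5, Dunmore.
Dunmore wins every pairwise contest, so Dunmore is the Condorcet winner.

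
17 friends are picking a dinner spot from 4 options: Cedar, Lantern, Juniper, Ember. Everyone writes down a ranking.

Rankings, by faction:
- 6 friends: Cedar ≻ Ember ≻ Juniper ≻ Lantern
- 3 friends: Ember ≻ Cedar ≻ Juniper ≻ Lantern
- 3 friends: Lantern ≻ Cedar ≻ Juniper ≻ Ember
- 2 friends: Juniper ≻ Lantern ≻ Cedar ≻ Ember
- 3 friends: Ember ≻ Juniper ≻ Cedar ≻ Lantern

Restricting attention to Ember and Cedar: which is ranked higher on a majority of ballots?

Ballots ranking Ember above Cedar: 3 + 3 = 6.
Ballots ranking Cedar above Ember: 17 − 6 = 11.
Cedar wins the head-to-head 11–6.

Cedar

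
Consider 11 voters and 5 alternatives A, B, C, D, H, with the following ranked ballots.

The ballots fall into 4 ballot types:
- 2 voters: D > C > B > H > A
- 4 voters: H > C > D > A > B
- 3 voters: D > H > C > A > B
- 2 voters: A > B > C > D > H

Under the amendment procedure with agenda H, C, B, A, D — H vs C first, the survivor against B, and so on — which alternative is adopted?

D

Round 1: H vs C — 7–4, H advances.
Round 2: H vs B — 7–4, H advances.
Round 3: H vs A — 9–2, H advances.
Round 4: H vs D — 4–7, D advances.
D survives the agenda.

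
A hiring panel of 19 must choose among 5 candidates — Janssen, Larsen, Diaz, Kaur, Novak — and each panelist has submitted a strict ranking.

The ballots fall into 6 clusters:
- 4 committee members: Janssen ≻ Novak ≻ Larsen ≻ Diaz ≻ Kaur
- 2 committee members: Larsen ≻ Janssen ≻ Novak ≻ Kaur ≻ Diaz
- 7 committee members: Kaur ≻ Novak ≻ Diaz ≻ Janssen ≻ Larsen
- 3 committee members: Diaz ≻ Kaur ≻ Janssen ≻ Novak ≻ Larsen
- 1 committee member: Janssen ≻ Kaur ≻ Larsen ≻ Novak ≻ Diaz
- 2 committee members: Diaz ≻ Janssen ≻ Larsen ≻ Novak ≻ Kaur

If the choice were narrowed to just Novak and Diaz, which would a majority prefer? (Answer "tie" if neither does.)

Novak

Ballots ranking Novak above Diaz: 4 + 2 + 7 + 1 = 14.
Ballots ranking Diaz above Novak: 19 − 14 = 5.
Novak wins the head-to-head 14–5.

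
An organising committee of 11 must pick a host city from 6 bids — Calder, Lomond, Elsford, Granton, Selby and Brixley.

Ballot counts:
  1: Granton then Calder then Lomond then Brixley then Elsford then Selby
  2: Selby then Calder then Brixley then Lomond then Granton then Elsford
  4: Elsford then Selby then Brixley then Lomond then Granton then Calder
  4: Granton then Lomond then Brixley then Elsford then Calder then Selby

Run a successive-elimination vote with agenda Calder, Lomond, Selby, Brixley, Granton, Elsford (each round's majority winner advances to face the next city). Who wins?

Round 1: Calder vs Lomond — 3–8, Lomond advances.
Round 2: Lomond vs Selby — 5–6, Selby advances.
Round 3: Selby vs Brixley — 6–5, Selby advances.
Round 4: Selby vs Granton — 6–5, Selby advances.
Round 5: Selby vs Elsford — 2–9, Elsford advances.
The agenda winner is Elsford.

Elsford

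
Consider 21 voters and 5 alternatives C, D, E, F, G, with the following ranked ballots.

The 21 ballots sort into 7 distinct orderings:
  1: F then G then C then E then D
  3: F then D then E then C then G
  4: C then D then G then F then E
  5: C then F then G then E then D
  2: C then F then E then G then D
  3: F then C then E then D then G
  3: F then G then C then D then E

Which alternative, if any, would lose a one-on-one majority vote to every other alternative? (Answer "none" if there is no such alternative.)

Head-to-head results (21 voters):
C–D: C 18–3.
C vs E: C wins 18–3.
C vs F: C wins 11–10.
C vs G: C wins 17–4.
D vs E: D preferred on 3+4+3 = 10 ballots; E wins 11–10.
D vs F: F wins 17–4.
D vs G: 3+4+3 = 10 for D, 11 for G — G by 11–10.
E vs F: 0 for E, 21 for F — F by 21–0.
E vs G: G wins 13–8.
F vs G: F preferred on 1+3+5+2+3+3 = 17 ballots; F wins 17–4.
D is beaten in every head-to-head and is the Condorcet loser.

D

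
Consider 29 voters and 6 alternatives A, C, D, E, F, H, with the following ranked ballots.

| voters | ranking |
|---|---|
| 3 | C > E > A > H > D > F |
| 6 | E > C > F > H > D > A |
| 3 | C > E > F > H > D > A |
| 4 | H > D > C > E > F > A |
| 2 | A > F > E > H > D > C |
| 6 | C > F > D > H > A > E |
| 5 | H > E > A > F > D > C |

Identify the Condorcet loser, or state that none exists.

A

Head-to-head results (29 voters):
A vs C: 2+5 = 7 for A, 22 for C — C by 22–7.
A vs D: A preferred on 3+2+5 = 10 ballots; D wins 19–10.
A–E: E 21–8.
A vs F: 10 to 19, F.
A vs H: A is ranked higher on 3+2 = 5 ballots, H on 24. H wins 24–5.
C vs D: 3+6+3+6 = 18 for C, 11 for D — C by 18–11.
C–E: C 16–13.
C vs F: 22 to 7, C.
C vs H: 3+6+3+6 = 18 for C, 11 for H — C by 18–11.
D vs E: D is ranked higher on 4+6 = 10 ballots, E on 19. E wins 19–10.
D vs F: D preferred on 3+4 = 7 ballots; F wins 22–7.
D vs H: 6 for D, 23 for H — H by 23–6.
E vs F: E is ranked higher on 3+6+3+4+5 = 21 ballots, F on 8. E wins 21–8.
E vs H: 14 to 15, H.
F vs H: 17 to 12, F.
A loses to every other alternative — it is the Condorcet loser.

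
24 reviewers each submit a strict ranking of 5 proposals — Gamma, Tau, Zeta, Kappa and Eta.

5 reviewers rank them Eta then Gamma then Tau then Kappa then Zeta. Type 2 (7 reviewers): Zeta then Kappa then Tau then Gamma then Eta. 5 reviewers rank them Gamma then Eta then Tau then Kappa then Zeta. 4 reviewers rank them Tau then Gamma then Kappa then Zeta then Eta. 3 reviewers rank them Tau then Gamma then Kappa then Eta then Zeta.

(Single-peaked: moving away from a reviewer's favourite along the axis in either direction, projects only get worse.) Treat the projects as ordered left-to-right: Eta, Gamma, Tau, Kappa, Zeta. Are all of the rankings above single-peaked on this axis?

Axis positions: Eta=1, Gamma=2, Tau=3, Kappa=4, Zeta=5.
Type 1 (peak Eta at position 1): ranking walks positions 1-2-3-4-5, expanding outward from the peak — single-peaked.
Type 2 (peak Zeta at position 5): ranking walks positions 5-4-3-2-1, expanding outward from the peak — single-peaked.
Type 3 (peak Gamma at position 2): ranking walks positions 2-1-3-4-5, expanding outward from the peak — single-peaked.
Type 4 (peak Tau at position 3): ranking walks positions 3-2-4-5-1, expanding outward from the peak — single-peaked.
Type 5 (peak Tau at position 3): ranking walks positions 3-2-4-1-5, expanding outward from the peak — single-peaked.
Every ranking is single-peaked on this axis.

yes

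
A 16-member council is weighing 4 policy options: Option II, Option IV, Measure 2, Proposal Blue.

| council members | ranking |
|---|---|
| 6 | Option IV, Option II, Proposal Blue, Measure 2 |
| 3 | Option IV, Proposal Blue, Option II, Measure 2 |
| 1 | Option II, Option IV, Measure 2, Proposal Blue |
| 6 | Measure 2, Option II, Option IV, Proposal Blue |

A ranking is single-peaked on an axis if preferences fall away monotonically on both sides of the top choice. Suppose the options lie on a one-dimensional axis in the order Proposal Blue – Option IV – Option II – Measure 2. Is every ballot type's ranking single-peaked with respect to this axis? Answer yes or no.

yes

Axis positions: Proposal Blue=1, Option IV=2, Option II=3, Measure 2=4.
Ballot type 1 (peak Option IV at position 2): ranking walks positions 2-3-1-4, expanding outward from the peak — single-peaked.
Ballot type 2 (peak Option IV at position 2): ranking walks positions 2-1-3-4, expanding outward from the peak — single-peaked.
Ballot type 3 (peak Option II at position 3): ranking walks positions 3-2-4-1, expanding outward from the peak — single-peaked.
Ballot type 4 (peak Measure 2 at position 4): ranking walks positions 4-3-2-1, expanding outward from the peak — single-peaked.
Every ranking is single-peaked on this axis.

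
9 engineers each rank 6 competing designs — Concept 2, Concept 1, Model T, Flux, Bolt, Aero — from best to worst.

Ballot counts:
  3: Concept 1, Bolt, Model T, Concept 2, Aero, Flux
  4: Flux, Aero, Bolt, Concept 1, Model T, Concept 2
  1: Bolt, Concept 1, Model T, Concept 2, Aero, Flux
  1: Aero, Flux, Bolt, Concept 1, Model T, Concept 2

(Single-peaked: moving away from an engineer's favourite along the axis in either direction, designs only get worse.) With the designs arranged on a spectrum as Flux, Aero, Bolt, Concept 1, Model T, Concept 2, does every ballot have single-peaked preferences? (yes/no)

yes

Axis positions: Flux=1, Aero=2, Bolt=3, Concept 1=4, Model T=5, Concept 2=6.
Type 1 (peak Concept 1 at position 4): ranking walks positions 4-3-5-6-2-1, expanding outward from the peak — single-peaked.
Type 2 (peak Flux at position 1): ranking walks positions 1-2-3-4-5-6, expanding outward from the peak — single-peaked.
Type 3 (peak Bolt at position 3): ranking walks positions 3-4-5-6-2-1, expanding outward from the peak — single-peaked.
Type 4 (peak Aero at position 2): ranking walks positions 2-1-3-4-5-6, expanding outward from the peak — single-peaked.
Every ranking is single-peaked on this axis.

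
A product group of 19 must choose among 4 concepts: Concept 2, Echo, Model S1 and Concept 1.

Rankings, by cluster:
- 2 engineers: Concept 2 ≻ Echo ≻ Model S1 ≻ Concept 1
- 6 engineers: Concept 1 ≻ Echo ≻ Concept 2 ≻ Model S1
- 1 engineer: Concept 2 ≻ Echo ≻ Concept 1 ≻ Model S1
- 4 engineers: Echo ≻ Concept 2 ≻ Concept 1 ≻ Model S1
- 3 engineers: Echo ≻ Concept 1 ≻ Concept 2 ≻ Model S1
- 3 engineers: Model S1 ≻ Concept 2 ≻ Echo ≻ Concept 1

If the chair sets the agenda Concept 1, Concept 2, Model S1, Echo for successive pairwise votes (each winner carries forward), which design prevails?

Echo

Round 1: Concept 1 vs Concept 2 — 9–10, Concept 2 advances.
Round 2: Concept 2 vs Model S1 — 16–3, Concept 2 advances.
Round 3: Concept 2 vs Echo — 6–13, Echo advances.
Echo survives the agenda.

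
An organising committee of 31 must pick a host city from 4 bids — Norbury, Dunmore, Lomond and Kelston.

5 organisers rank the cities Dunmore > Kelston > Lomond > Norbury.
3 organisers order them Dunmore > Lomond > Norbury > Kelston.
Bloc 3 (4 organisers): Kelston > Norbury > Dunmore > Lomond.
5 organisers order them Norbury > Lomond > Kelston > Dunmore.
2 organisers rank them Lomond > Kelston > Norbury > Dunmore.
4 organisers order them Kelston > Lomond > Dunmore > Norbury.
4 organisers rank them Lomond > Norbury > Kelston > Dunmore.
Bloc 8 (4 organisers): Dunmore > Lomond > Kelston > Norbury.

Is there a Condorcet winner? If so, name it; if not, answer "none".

none

Head-to-head results (31 organisers):
Norbury vs Dunmore: Norbury is ranked higher on 4+5+2+4 = 15 ballots, Dunmore on 16. Dunmore wins 16–15.
Norbury vs Lomond: 9 to 22, Lomond.
Norbury vs Kelston: Norbury preferred on 3+5+4 = 12 ballots; Kelston wins 19–12.
Dunmore vs Lomond: 5+3+4+4 = 16 for Dunmore, 15 for Lomond — Dunmore by 16–15.
Dunmore vs Kelston: 5+3+4 = 12 for Dunmore, 19 for Kelston — Kelston by 19–12.
Lomond vs Kelston: Lomond preferred on 3+5+2+4+4 = 18 ballots; Lomond wins 18–13.
No city is unbeaten: Norbury loses to Dunmore; Dunmore loses to Kelston; Lomond loses to Dunmore; Kelston loses to Lomond. In particular Dunmore → Lomond → Kelston → Dunmore is a majority cycle — no Condorcet winner exists.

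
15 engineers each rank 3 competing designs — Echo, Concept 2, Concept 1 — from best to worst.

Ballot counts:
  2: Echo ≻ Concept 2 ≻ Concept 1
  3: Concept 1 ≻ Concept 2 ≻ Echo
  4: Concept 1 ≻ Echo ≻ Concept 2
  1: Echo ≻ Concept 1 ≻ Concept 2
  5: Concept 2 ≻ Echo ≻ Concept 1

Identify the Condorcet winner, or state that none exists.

Check each pair by majority over 15 ballots:
Echo vs Concept 2: Echo is ranked higher on 2+4+1 = 7 ballots, Concept 2 on 8. Concept 2 wins 8–7.
Echo vs Concept 1: 2+1+5 = 8 for Echo, 7 for Concept 1 — Echo by 8–7.
Concept 2 vs Concept 1: Concept 2 preferred on 2+5 = 7 ballots; Concept 1 wins 8–7.
No design is unbeaten: Echo loses to Concept 2; Concept 2 loses to Concept 1; Concept 1 loses to Echo. In particular Echo → Concept 1 → Concept 2 → Echo is a majority cycle — no Condorcet winner exists.

none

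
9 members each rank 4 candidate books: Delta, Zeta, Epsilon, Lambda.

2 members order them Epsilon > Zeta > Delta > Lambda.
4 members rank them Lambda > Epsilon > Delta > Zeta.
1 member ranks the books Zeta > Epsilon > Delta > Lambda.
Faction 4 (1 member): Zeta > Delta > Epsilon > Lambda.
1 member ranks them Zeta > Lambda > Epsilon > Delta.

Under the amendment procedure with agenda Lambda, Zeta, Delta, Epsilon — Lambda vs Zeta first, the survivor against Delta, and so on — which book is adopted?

Epsilon

Round 1: Lambda vs Zeta — 4–5, Zeta advances.
Round 2: Zeta vs Delta — 5–4, Zeta advances.
Round 3: Zeta vs Epsilon — 3–6, Epsilon advances.
The agenda winner is Epsilon.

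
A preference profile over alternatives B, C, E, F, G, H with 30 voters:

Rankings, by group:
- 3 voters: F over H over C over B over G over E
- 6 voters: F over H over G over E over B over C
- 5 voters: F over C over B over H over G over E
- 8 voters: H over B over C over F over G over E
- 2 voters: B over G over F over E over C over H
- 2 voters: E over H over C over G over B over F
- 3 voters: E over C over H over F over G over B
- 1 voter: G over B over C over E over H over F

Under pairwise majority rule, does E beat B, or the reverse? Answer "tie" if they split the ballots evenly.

Ballots ranking E above B: 6 + 2 + 3 = 11.
Ballots ranking B above E: 30 − 11 = 19.
B wins the head-to-head 19–11.

B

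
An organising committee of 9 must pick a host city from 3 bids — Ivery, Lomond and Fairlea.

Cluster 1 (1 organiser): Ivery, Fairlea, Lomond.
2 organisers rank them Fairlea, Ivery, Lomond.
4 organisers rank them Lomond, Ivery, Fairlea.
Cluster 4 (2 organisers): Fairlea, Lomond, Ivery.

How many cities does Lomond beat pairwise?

1

Lomond against each rival (9 organisers):
Lomond vs Ivery: 4+2 = 6 for Lomond, 3 for Ivery — Lomond by 6–3.
Lomond vs Fairlea: Lomond preferred on 4 ballots; Fairlea wins 5–4.
Lomond beats Ivery; loses to Fairlea — 1 pairwise win.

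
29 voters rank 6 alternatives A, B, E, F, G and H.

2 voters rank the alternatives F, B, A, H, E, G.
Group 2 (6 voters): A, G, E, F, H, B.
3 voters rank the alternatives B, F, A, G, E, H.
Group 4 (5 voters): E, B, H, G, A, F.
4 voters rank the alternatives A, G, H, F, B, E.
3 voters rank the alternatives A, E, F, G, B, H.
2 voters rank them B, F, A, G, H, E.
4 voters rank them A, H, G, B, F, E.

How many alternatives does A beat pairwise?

A against each rival (29 voters):
A–B: A 17–12.
A–E: A 24–5.
A–F: A 22–7.
A–G: A 24–5.
A–H: A 24–5.
A beats B, E, F, G, H — 5 pairwise wins.

5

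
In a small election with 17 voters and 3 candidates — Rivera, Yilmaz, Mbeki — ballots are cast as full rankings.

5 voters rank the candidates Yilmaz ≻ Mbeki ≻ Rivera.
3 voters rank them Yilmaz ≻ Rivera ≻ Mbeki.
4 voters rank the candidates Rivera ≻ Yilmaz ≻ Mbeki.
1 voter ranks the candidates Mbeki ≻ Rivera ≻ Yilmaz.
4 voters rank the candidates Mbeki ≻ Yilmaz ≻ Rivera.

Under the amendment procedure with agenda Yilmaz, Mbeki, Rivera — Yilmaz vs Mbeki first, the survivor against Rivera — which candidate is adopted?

Yilmaz

Round 1: Yilmaz vs Mbeki — 12–5, Yilmaz advances.
Round 2: Yilmaz vs Rivera — 12–5, Yilmaz advances.
Yilmaz survives the agenda.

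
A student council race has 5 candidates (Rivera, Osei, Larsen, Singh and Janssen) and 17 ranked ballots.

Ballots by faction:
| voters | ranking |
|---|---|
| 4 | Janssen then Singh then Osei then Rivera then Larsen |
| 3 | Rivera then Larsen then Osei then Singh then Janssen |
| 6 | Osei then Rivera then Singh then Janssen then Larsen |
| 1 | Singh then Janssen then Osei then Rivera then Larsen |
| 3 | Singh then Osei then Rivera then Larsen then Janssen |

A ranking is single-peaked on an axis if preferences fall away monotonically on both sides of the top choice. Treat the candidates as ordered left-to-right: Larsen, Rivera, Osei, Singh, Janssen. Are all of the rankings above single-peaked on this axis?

yes

Axis positions: Larsen=1, Rivera=2, Osei=3, Singh=4, Janssen=5.
Faction 1 (peak Janssen at position 5): ranking walks positions 5-4-3-2-1, expanding outward from the peak — single-peaked.
Faction 2 (peak Rivera at position 2): ranking walks positions 2-1-3-4-5, expanding outward from the peak — single-peaked.
Faction 3 (peak Osei at position 3): ranking walks positions 3-2-4-5-1, expanding outward from the peak — single-peaked.
Faction 4 (peak Singh at position 4): ranking walks positions 4-5-3-2-1, expanding outward from the peak — single-peaked.
Faction 5 (peak Singh at position 4): ranking walks positions 4-3-2-1-5, expanding outward from the peak — single-peaked.
Every ranking is single-peaked on this axis.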